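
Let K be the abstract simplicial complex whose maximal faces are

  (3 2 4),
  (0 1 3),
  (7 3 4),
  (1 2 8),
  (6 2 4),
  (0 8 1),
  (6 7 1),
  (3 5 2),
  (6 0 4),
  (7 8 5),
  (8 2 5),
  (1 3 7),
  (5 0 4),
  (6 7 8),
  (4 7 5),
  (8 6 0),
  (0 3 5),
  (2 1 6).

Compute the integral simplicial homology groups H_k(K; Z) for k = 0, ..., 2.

We work with the vertex ordering 0 < 1 < 2 < 3 < 4 < 5 < 6 < 7 < 8. The simplices of K, each written with vertices in increasing order, are:

  0-simplices (9): [0], [1], [2], [3], [4], [5], [6], [7], [8]
  1-simplices (27): (27 of them)
  2-simplices (18): [0,1,3], [0,1,8], [0,3,5], [0,4,5], [0,4,6], [0,6,8], [1,2,6], [1,2,8], [1,3,7], [1,6,7], [2,3,4], [2,3,5], [2,4,6], [2,5,8], [3,4,7], [4,5,7], [5,7,8], [6,7,8]

giving chain groups C_0 ≅ Z^9, C_1 ≅ Z^27, C_2 ≅ Z^18.

Boundary ∂_1: C_1 → C_0 is given by ∂[p,q] = [q] − [p]. For instance
  ∂[1,8] = [8] − [1].
This gives a 9×27 integer matrix of rank 8; reducing to Smith normal form yields diagonal entries (1,1,1,1,1,1,1,1).

Boundary ∂_2: C_2 → C_1 acts by ∂[p,q,r] = [q,r] − [p,r] + [p,q]. For instance
  ∂[2,5,8] = [5,8] − [2,8] + [2,5],
  ∂[1,2,6] = [2,6] − [1,6] + [1,2].
The resulting 27×18 matrix has rank 18, and its Smith normal form has invariant factors (1,1,1,1,1,1,1,1,1,1,1,1,1,1,1,1,1,2).

Reading off H_k = ker ∂_k / im ∂_{k+1}:

  H_0: rank C_0 − rank ∂_1 = 9 − 8 = 1, and the invariant factors of ∂_1 are all 1, so H_0 ≅ Z.
  H_1: rank ker ∂_1 − rank ∂_2 = (27 − 8) − 18 = 1, and ∂_2 has invariant factor 2 > 1, so H_1 ≅ Z ⊕ Z/2.
  H_2: rank ker ∂_2 − rank ∂_3 = (18 − 18) − 0 = 0, and there is no ∂_3, so H_2 ≅ 0.

H_0 = Z,  H_1 = Z ⊕ Z/2,  H_2 = 0.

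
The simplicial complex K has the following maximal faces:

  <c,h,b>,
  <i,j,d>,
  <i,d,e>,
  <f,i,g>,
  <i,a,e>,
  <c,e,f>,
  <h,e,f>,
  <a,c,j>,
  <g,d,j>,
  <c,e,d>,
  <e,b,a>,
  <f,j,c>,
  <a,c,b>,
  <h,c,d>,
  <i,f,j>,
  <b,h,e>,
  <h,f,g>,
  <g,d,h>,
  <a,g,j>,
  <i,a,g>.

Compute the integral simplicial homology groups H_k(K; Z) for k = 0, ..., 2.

H_0 = Z,  H_1 = Z ⊕ Z_2,  H_2 = 0.

Fix the vertex order a < b < c < d < e < f < g < h < i < j and write every simplex with vertices in increasing order. Then dim K = 2 and the simplices of K are:

  0-simplices (10): a, b, c, d, e, f, g, h, i, j
  1-simplices (30): ab, ac, ae, ag, ai, aj, bc, be, bh, cd, ce, cf, ch, cj, de, dg, dh, di, dj, ef, eh, ei, fg, fh, fi, fj, gh, gi, gj, ij
  2-simplices (20): abc, abe, acj, aei, agi, agj, bch, beh, cde, cdh, cef, cfj, dei, dgh, dgj, dij, efh, fgh, fgi, fij

Hence C_0 ≅ Z^10, C_1 ≅ Z^30, C_2 ≅ Z^20.

Boundary ∂_1: C_1 → C_0 maps an edge to its endpoints' difference, ∂[p,q] = q − p.
As a 10×30 matrix over Z this has rank 9, with invariant factors (1,1,1,1,1,1,1,1,1).

∂_2: C_2 → C_1 maps a triangle to the signed sum of its edges. For instance
  ∂cfj = fj − cj + cf,
  ∂dgh = gh − dh + dg.
As a 30×20 matrix over Z this has rank 20, with invariant factors (1,1,1,1,1,1,1,1,1,1,1,1,1,1,1,1,1,1,1,2).

Now H_k = ker ∂_k / im ∂_{k+1}, so:

  H_0: rank C_0 − rank ∂_1 = 10 − 9 = 1, and the invariant factors of ∂_1 are all 1, so H_0 ≅ Z.
  H_1: rank ker ∂_1 − rank ∂_2 = (30 − 9) − 20 = 1, and ∂_2 has invariant factor 2 > 1, so H_1 ≅ Z ⊕ Z_2.
  H_2: rank ker ∂_2 − rank ∂_3 = (20 − 20) − 0 = 0, and there is no ∂_3, so H_2 ≅ 0.

As a check, the Euler characteristic is 10 − 30 + 20 = 0, which agrees with 1 − 1 + 0 = 0.
(K is a triangulation of the Klein bottle.)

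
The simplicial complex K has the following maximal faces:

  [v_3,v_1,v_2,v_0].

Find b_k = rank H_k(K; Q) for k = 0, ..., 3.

We work with the vertex ordering v_0 < v_1 < v_2 < v_3. The simplices of K, each written with vertices in increasing order, are:

  0-simplices (4): [v_0], [v_1], [v_2], [v_3]
  1-simplices (6): [v_0,v_1], [v_0,v_2], [v_0,v_3], [v_1,v_2], [v_1,v_3], [v_2,v_3]
  2-simplices (4): [v_0,v_1,v_2], [v_0,v_1,v_3], [v_0,v_2,v_3], [v_1,v_2,v_3]
  3-simplices (1): [v_0,v_1,v_2,v_3]

giving chain groups C_0 ≅ Z^4, C_1 ≅ Z^6, C_2 ≅ Z^4, C_3 ≅ Z^1.

∂_1: C_1 → C_0 maps an edge to its endpoints' difference, ∂[p,q] = q − p.
The resulting 4×6 matrix has rank 3, and its Smith normal form has invariant factors (1,1,1).

∂_2: C_2 → C_1 sends each 2-simplex [p,q,r] to [q,r] − [p,r] + [p,q]. For instance
  ∂[v_0,v_2,v_3] = [v_2,v_3] − [v_0,v_3] + [v_0,v_2],
  ∂[v_0,v_1,v_2] = [v_1,v_2] − [v_0,v_2] + [v_0,v_1].
The resulting 6×4 matrix has rank 3, and its Smith normal form has invariant factors (1,1,1).

∂_3: C_3 → C_2 sends each 3-simplex σ to the alternating sum Σ_i (−1)^i (σ with its i-th vertex removed). For instance
  ∂[v_0,v_1,v_2,v_3] = [v_1,v_2,v_3] − [v_0,v_2,v_3] + [v_0,v_1,v_3] − [v_0,v_1,v_2].
This gives a 4×1 integer matrix of rank 1; reducing to Smith normal form yields diagonal entries (1).

From H_k ≅ ker(∂_k) / im(∂_{k+1}) we obtain:

  H_0: rank C_0 − rank ∂_1 = 4 − 3 = 1, and the invariant factors of ∂_1 are all 1, so H_0 = Z.
  H_1: rank ker ∂_1 − rank ∂_2 = (6 − 3) − 3 = 0, and the invariant factors of ∂_2 are all 1, so H_1 = 0.
  H_2: rank ker ∂_2 − rank ∂_3 = (4 − 3) − 1 = 0, and the invariant factors of ∂_3 are all 1, so H_2 = 0.
  H_3: rank ker ∂_3 − rank ∂_4 = (1 − 1) − 0 = 0, and there is no ∂_4, so H_3 = 0.

As a check, the Euler characteristic is 4 − 6 + 4 − 1 = 1, which agrees with 1 − 0 + 0 − 0 = 1.
(K is a triangulation of the 3-simplex.)

Hence the Betti numbers are b_0 = 1, b_1 = 0, b_2 = 0, b_3 = 0.

b_0 = 1, b_1 = 0, b_2 = 0, b_3 = 0.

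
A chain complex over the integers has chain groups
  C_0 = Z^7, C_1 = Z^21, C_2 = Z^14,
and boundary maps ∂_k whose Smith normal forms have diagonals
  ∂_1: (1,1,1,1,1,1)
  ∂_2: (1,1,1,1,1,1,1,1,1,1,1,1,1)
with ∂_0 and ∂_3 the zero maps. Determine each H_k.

H_0 = Z,  H_1 = Z^2,  H_2 = Z.

H_0: b_0 = 7 − 0 − 6 = 1; torsion from ∂_1 factors > 1: none. So H_0 = Z.
H_1: b_1 = 21 − 6 − 13 = 2; torsion from ∂_2 factors > 1: none. So H_1 = Z^2.
H_2: b_2 = 14 − 13 − 0 = 1; torsion from ∂_3 factors > 1: none. So H_2 = Z.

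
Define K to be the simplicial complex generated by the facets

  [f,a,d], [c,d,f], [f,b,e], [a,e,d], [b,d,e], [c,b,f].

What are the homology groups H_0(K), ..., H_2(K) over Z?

Fix the vertex order a < b < c < d < e < f and write every simplex with vertices in increasing order. Then dim K = 2 and the simplices of K are:

  0-simplices (6): a, b, c, d, e, f
  1-simplices (12): ad, ae, af, bc, bd, be, bf, cd, cf, de, df, ef
  2-simplices (6): ade, adf, bcf, bde, bef, cdf

giving chain groups C_0 ≅ Z^6, C_1 ≅ Z^12, C_2 ≅ Z^6.

Boundary ∂_1: C_1 → C_0 is given by ∂[p,q] = [q] − [p]. For instance
  ∂be = e − b.
The resulting 6×12 matrix has rank 5, and its Smith normal form has invariant factors (1,1,1,1,1).

∂_2: C_2 → C_1 sends each 2-simplex [p,q,r] to [q,r] − [p,r] + [p,q]. For instance
  ∂bcf = cf − bf + bc,
  ∂cdf = df − cf + cd.
As a 12×6 matrix over Z this has rank 6, with invariant factors (1,1,1,1,1,1).

From H_k ≅ ker(∂_k) / im(∂_{k+1}) we obtain:

  H_0: rank C_0 − rank ∂_1 = 6 − 5 = 1, and the invariant factors of ∂_1 are all 1, so H_0 = Z.
  H_1: rank ker ∂_1 − rank ∂_2 = (12 − 5) − 6 = 1, and the invariant factors of ∂_2 are all 1, so H_1 = Z.
  H_2: rank ker ∂_2 − rank ∂_3 = (6 − 6) − 0 = 0, and there is no ∂_3, so H_2 = 0.

H_0 ≅ Z,  H_1 ≅ Z,  H_2 = 0.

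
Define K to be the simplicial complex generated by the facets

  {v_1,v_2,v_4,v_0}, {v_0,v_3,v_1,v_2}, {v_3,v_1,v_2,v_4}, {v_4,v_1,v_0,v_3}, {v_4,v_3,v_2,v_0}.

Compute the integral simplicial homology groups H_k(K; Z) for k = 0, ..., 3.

Fix the vertex order v_0 < v_1 < v_2 < v_3 < v_4 and write every simplex with vertices in increasing order. Then dim K = 3 and the simplices of K are:

  0-simplices (5): [v_0], [v_1], [v_2], [v_3], [v_4]
  1-simplices (10): [v_0,v_1], [v_0,v_2], [v_0,v_3], [v_0,v_4], [v_1,v_2], [v_1,v_3], [v_1,v_4], [v_2,v_3], [v_2,v_4], [v_3,v_4]
  2-simplices (10): [v_0,v_1,v_2], [v_0,v_1,v_3], [v_0,v_1,v_4], [v_0,v_2,v_3], [v_0,v_2,v_4], [v_0,v_3,v_4], [v_1,v_2,v_3], [v_1,v_2,v_4], [v_1,v_3,v_4], [v_2,v_3,v_4]
  3-simplices (5): [v_0,v_1,v_2,v_3], [v_0,v_1,v_2,v_4], [v_0,v_1,v_3,v_4], [v_0,v_2,v_3,v_4], [v_1,v_2,v_3,v_4]

Hence C_0 ≅ Z^5, C_1 ≅ Z^10, C_2 ≅ Z^10, C_3 ≅ Z^5.

∂_1: C_1 → C_0 sends each edge [p,q] (with p < q) to q − p. For instance
  ∂[v_3,v_4] = [v_4] − [v_3].
This gives a 5×10 integer matrix of rank 4; reducing to Smith normal form yields diagonal entries (1,1,1,1).

∂_2: C_2 → C_1 maps a triangle to the signed sum of its edges. For instance
  ∂[v_0,v_1,v_4] = [v_1,v_4] − [v_0,v_4] + [v_0,v_1],
  ∂[v_1,v_3,v_4] = [v_3,v_4] − [v_1,v_4] + [v_1,v_3].
The 10×10 boundary matrix has rank 6 and Smith normal form diag(1,1,1,1,1,1).

The boundary map ∂_3: C_3 → C_2 sends each 3-simplex σ to the alternating sum Σ_i (−1)^i (σ with its i-th vertex removed). For instance
  ∂[v_0,v_1,v_2,v_4] = [v_1,v_2,v_4] − [v_0,v_2,v_4] + [v_0,v_1,v_4] − [v_0,v_1,v_2],
  ∂[v_0,v_1,v_2,v_3] = [v_1,v_2,v_3] − [v_0,v_2,v_3] + [v_0,v_1,v_3] − [v_0,v_1,v_2].
As a 10×5 matrix over Z this has rank 4, with invariant factors (1,1,1,1).

From H_k ≅ ker(∂_k) / im(∂_{k+1}) we obtain:

  H_0: rank C_0 − rank ∂_1 = 5 − 4 = 1, and the invariant factors of ∂_1 are all 1, so H_0 ≅ Z.
  H_1: rank ker ∂_1 − rank ∂_2 = (10 − 4) − 6 = 0, and the invariant factors of ∂_2 are all 1, so H_1 ≅ 0.
  H_2: rank ker ∂_2 − rank ∂_3 = (10 − 6) − 4 = 0, and the invariant factors of ∂_3 are all 1, so H_2 ≅ 0.
  H_3: rank ker ∂_3 − rank ∂_4 = (5 − 4) − 0 = 1, and there is no ∂_4, so H_3 ≅ Z.

H_0 ≅ Z,  H_1 = 0,  H_2 = 0,  H_3 ≅ Z.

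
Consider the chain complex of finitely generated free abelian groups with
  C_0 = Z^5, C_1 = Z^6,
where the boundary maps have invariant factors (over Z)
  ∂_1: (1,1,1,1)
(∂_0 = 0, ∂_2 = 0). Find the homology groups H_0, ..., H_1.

H_0 ≅ Z,  H_1 ≅ Z^2.

H_0: b_0 = 5 − 0 − 4 = 1; torsion from ∂_1 factors > 1: none. So H_0 ≅ Z.
H_1: b_1 = 6 − 4 − 0 = 2; torsion from ∂_2 factors > 1: none. So H_1 ≅ Z^2.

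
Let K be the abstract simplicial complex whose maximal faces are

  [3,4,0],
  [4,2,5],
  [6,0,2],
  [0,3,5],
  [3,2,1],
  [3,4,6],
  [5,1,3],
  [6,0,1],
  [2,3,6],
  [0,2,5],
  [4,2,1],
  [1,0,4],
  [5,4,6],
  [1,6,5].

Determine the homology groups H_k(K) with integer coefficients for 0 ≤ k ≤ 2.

H_0 ≅ Z,  H_1 ≅ Z^2,  H_2 ≅ Z.

Order the vertices as 0 < 1 < 2 < 3 < 4 < 5 < 6. Listing each simplex with vertices in this order, K has dimension 2 with simplices:

  0-simplices (7): [0], [1], [2], [3], [4], [5], [6]
  1-simplices (21): [0,1], [0,2], [0,3], [0,4], [0,5], [0,6], [1,2], [1,3], [1,4], [1,5], [1,6], [2,3], [2,4], [2,5], [2,6], [3,4], [3,5], [3,6], [4,5], [4,6], [5,6]
  2-simplices (14): [0,1,4], [0,1,6], [0,2,5], [0,2,6], [0,3,4], [0,3,5], [1,2,3], [1,2,4], [1,3,5], [1,5,6], [2,3,6], [2,4,5], [3,4,6], [4,5,6]

so the chain groups are C_0 ≅ Z^7, C_1 ≅ Z^21, C_2 ≅ Z^14.

The boundary map ∂_1: C_1 → C_0 maps an edge to its endpoints' difference, ∂[p,q] = q − p. For instance
  ∂[3,6] = [6] − [3].
As a 7×21 matrix over Z this has rank 6, with invariant factors (1,1,1,1,1,1).

The boundary map ∂_2: C_2 → C_1 acts by ∂[p,q,r] = [q,r] − [p,r] + [p,q]. For instance
  ∂[1,2,4] = [2,4] − [1,4] + [1,2],
  ∂[1,2,3] = [2,3] − [1,3] + [1,2].
This gives a 21×14 integer matrix of rank 13; reducing to Smith normal form yields diagonal entries (1,1,1,1,1,1,1,1,1,1,1,1,1).

Reading off H_k = ker ∂_k / im ∂_{k+1}:

  H_0: rank C_0 − rank ∂_1 = 7 − 6 = 1, and the invariant factors of ∂_1 are all 1, so H_0 ≅ Z.
  H_1: rank ker ∂_1 − rank ∂_2 = (21 − 6) − 13 = 2, and the invariant factors of ∂_2 are all 1, so H_1 ≅ Z^2.
  H_2: rank ker ∂_2 − rank ∂_3 = (14 − 13) − 0 = 1, and there is no ∂_3, so H_2 ≅ Z.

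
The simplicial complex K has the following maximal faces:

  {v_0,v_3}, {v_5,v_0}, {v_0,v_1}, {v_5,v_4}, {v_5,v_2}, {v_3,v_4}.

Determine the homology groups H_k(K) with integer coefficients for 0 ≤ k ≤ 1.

Fix the vertex order v_0 < v_1 < v_2 < v_3 < v_4 < v_5 and write every simplex with vertices in increasing order. Then dim K = 1 and the simplices of K are:

  0-simplices (6): [v_0], [v_1], [v_2], [v_3], [v_4], [v_5]
  1-simplices (6): [v_0,v_1], [v_0,v_3], [v_0,v_5], [v_2,v_5], [v_3,v_4], [v_4,v_5]

so the chain groups are C_0 ≅ Z^6, C_1 ≅ Z^6.

∂_1: C_1 → C_0 is given by ∂[p,q] = [q] − [p]. For instance
  ∂[v_0,v_3] = [v_3] − [v_0].
The resulting 6×6 matrix has rank 5, and its Smith normal form has invariant factors (1,1,1,1,1).

Reading off H_k = ker ∂_k / im ∂_{k+1}:

  H_0: rank C_0 − rank ∂_1 = 6 − 5 = 1, and the invariant factors of ∂_1 are all 1, so H_0 = Z.
  H_1: rank ker ∂_1 − rank ∂_2 = (6 − 5) − 0 = 1, and there is no ∂_2, so H_1 = Z.

As a check, the Euler characteristic is 6 − 6 = 0, which agrees with 1 − 1 = 0.

H_0 = Z,  H_1 = Z.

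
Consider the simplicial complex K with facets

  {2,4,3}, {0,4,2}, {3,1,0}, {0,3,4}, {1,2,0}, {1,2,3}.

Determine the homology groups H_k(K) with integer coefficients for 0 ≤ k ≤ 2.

H_0 = Z,  H_1 = 0,  H_2 = Z.

Order the vertices as 0 < 1 < 2 < 3 < 4. Listing each simplex with vertices in this order, K has dimension 2 with simplices:

  0-simplices (5): [0], [1], [2], [3], [4]
  1-simplices (9): [0,1], [0,2], [0,3], [0,4], [1,2], [1,3], [2,3], [2,4], [3,4]
  2-simplices (6): [0,1,2], [0,1,3], [0,2,4], [0,3,4], [1,2,3], [2,3,4]

giving chain groups C_0 ≅ Z^5, C_1 ≅ Z^9, C_2 ≅ Z^6.

∂_1: C_1 → C_0 is given by ∂[p,q] = [q] − [p]. For instance
  ∂[1,2] = [2] − [1].
The resulting 5×9 matrix has rank 4, and its Smith normal form has invariant factors (1,1,1,1).

∂_2: C_2 → C_1 acts by ∂[p,q,r] = [q,r] − [p,r] + [p,q]. For instance
  ∂[2,3,4] = [3,4] − [2,4] + [2,3],
  ∂[0,1,3] = [1,3] − [0,3] + [0,1].
The 9×6 boundary matrix has rank 5 and Smith normal form diag(1,1,1,1,1).

Reading off H_k = ker ∂_k / im ∂_{k+1}:

  H_0: rank C_0 − rank ∂_1 = 5 − 4 = 1, and the invariant factors of ∂_1 are all 1, so H_0 ≅ Z.
  H_1: rank ker ∂_1 − rank ∂_2 = (9 − 4) − 5 = 0, and the invariant factors of ∂_2 are all 1, so H_1 ≅ 0.
  H_2: rank ker ∂_2 − rank ∂_3 = (6 − 5) − 0 = 1, and there is no ∂_3, so H_2 ≅ Z.

As a check, the Euler characteristic is 5 − 9 + 6 = 2, which agrees with 1 − 0 + 1 = 2.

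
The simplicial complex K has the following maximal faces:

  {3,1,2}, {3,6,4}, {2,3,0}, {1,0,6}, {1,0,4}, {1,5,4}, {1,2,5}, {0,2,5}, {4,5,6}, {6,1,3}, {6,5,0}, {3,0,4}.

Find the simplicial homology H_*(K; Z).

H_0 = Z,  H_1 = Z/2,  H_2 = 0.

Fix the vertex order 0 < 1 < 2 < 3 < 4 < 5 < 6 and write every simplex with vertices in increasing order. Then dim K = 2 and the simplices of K are:

  0-simplices (7): [0], [1], [2], [3], [4], [5], [6]
  1-simplices (18): [0,1], [0,2], [0,3], [0,4], [0,5], [0,6], [1,2], [1,3], [1,4], [1,5], [1,6], [2,3], [2,5], [3,4], [3,6], [4,5], [4,6], [5,6]
  2-simplices (12): [0,1,4], [0,1,6], [0,2,3], [0,2,5], [0,3,4], [0,5,6], [1,2,3], [1,2,5], [1,3,6], [1,4,5], [3,4,6], [4,5,6]

so the chain groups are C_0 ≅ Z^7, C_1 ≅ Z^18, C_2 ≅ Z^12.

∂_1: C_1 → C_0 maps an edge to its endpoints' difference, ∂[p,q] = q − p. For instance
  ∂[1,4] = [4] − [1].
The resulting 7×18 matrix has rank 6, and its Smith normal form has invariant factors (1,1,1,1,1,1).

The boundary map ∂_2: C_2 → C_1 maps a triangle to the signed sum of its edges. For instance
  ∂[1,2,5] = [2,5] − [1,5] + [1,2],
  ∂[0,1,6] = [1,6] − [0,6] + [0,1].
As a 18×12 matrix over Z this has rank 12, with invariant factors (1,1,1,1,1,1,1,1,1,1,1,2).

Computing H_k = (kernel of ∂_k) / (image of ∂_{k+1}):

  H_0: rank C_0 − rank ∂_1 = 7 − 6 = 1, and the invariant factors of ∂_1 are all 1, so H_0 = Z.
  H_1: rank ker ∂_1 − rank ∂_2 = (18 − 6) − 12 = 0, and ∂_2 has invariant factor 2 > 1, so H_1 = Z/2.
  H_2: rank ker ∂_2 − rank ∂_3 = (12 − 12) − 0 = 0, and there is no ∂_3, so H_2 = 0.

As a check, the Euler characteristic is 7 − 18 + 12 = 1, which agrees with 1 − 0 + 0 = 1.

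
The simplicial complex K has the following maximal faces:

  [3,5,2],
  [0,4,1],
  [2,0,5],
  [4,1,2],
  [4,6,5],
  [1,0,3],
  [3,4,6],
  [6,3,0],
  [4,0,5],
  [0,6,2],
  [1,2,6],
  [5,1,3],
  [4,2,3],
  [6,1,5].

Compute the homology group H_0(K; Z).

Order the vertices as 0 < 1 < 2 < 3 < 4 < 5 < 6. Listing each simplex with vertices in this order, K has dimension 2 with simplices:

  0-simplices (7): [0], [1], [2], [3], [4], [5], [6]
  1-simplices (21): [0,1], [0,2], [0,3], [0,4], [0,5], [0,6], [1,2], [1,3], [1,4], [1,5], [1,6], [2,3], [2,4], [2,5], [2,6], [3,4], [3,5], [3,6], [4,5], [4,6], [5,6]
  2-simplices (14): [0,1,3], [0,1,4], [0,2,5], [0,2,6], [0,3,6], [0,4,5], [1,2,4], [1,2,6], [1,3,5], [1,5,6], [2,3,4], [2,3,5], [3,4,6], [4,5,6]

giving chain groups C_0 ≅ Z^7, C_1 ≅ Z^21, C_2 ≅ Z^14.

∂_1: C_1 → C_0 maps an edge to its endpoints' difference, ∂[p,q] = q − p. For instance
  ∂[0,6] = [6] − [0].
The resulting 7×21 matrix has rank 6, and its Smith normal form has invariant factors (1,1,1,1,1,1).

The boundary map ∂_2: C_2 → C_1 acts by ∂[p,q,r] = [q,r] − [p,r] + [p,q]. For instance
  ∂[0,1,4] = [1,4] − [0,4] + [0,1],
  ∂[0,2,6] = [2,6] − [0,6] + [0,2].
As a 21×14 matrix over Z this has rank 13, with invariant factors (1,1,1,1,1,1,1,1,1,1,1,1,1).

Computing H_k = (kernel of ∂_k) / (image of ∂_{k+1}):

  H_0: rank C_0 − rank ∂_1 = 7 − 6 = 1, and the invariant factors of ∂_1 are all 1, so H_0 ≅ Z.

(K is a triangulation of the torus T^2.)

H_0 ≅ Z.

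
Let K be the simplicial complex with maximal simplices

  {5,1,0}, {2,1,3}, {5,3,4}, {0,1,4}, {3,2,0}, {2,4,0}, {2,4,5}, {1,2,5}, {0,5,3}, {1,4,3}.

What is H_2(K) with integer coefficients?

H_2 ≅ 0.

K has 6 vertices, 15 edges, 10 triangles.
rank ∂_2 = 10, rank ∂_3 = 0 ⇒ b_2 = 10 − 10 − 0 = 0. So H_2 = 0.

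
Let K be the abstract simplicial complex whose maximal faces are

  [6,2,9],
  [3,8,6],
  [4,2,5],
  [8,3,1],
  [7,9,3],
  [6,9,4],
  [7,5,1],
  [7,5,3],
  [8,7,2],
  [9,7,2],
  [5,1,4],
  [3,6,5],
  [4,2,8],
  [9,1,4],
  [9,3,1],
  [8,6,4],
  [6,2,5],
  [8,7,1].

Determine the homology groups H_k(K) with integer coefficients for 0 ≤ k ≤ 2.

Fix the vertex order 1 < 2 < 3 < 4 < 5 < 6 < 7 < 8 < 9 and write every simplex with vertices in increasing order. Then dim K = 2 and the simplices of K are:

  0-simplices (9): [1], [2], [3], [4], [5], [6], [7], [8], [9]
  1-simplices (27): (27 of them)
  2-simplices (18): [1,3,8], [1,3,9], [1,4,5], [1,4,9], [1,5,7], [1,7,8], [2,4,5], [2,4,8], [2,5,6], [2,6,9], [2,7,8], [2,7,9], [3,5,6], [3,5,7], [3,6,8], [3,7,9], [4,6,8], [4,6,9]

Hence C_0 ≅ Z^9, C_1 ≅ Z^27, C_2 ≅ Z^18.

∂_1: C_1 → C_0 maps an edge to its endpoints' difference, ∂[p,q] = q − p. For instance
  ∂[5,6] = [6] − [5].
The 9×27 boundary matrix has rank 8 and Smith normal form diag(1,1,1,1,1,1,1,1).

∂_2: C_2 → C_1 maps a triangle to the signed sum of its edges. For instance
  ∂[3,5,6] = [5,6] − [3,6] + [3,5],
  ∂[3,6,8] = [6,8] − [3,8] + [3,6].
As a 27×18 matrix over Z this has rank 18, with invariant factors (1,1,1,1,1,1,1,1,1,1,1,1,1,1,1,1,1,2).

Now H_k = ker ∂_k / im ∂_{k+1}, so:

  H_0: rank C_0 − rank ∂_1 = 9 − 8 = 1, and the invariant factors of ∂_1 are all 1, so H_0 ≅ Z.
  H_1: rank ker ∂_1 − rank ∂_2 = (27 − 8) − 18 = 1, and ∂_2 has invariant factor 2 > 1, so H_1 ≅ Z × Z/2.
  H_2: rank ker ∂_2 − rank ∂_3 = (18 − 18) − 0 = 0, and there is no ∂_3, so H_2 ≅ 0.

As a check, the Euler characteristic is 9 − 27 + 18 = 0, which agrees with 1 − 1 + 0 = 0.
(K is a triangulation of the Klein bottle.)

H_0 = Z,  H_1 = Z × Z/2,  H_2 = 0.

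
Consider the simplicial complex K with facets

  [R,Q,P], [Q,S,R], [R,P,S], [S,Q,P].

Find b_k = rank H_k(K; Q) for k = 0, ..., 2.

b_0 = 1, b_1 = 0, b_2 = 1.

Take the total order P < Q < R < S on the vertex set. Then K (dimension 2) consists of the simplices:

  0-simplices (4): P, Q, R, S
  1-simplices (6): PQ, PR, PS, QR, QS, RS
  2-simplices (4): PQR, PQS, PRS, QRS

Hence C_0 ≅ Z^4, C_1 ≅ Z^6, C_2 ≅ Z^4.

Boundary ∂_1: C_1 → C_0 is given by ∂[p,q] = [q] − [p].
The 4×6 boundary matrix has rank 3 and Smith normal form diag(1,1,1).

Boundary ∂_2: C_2 → C_1 acts by ∂[p,q,r] = [q,r] − [p,r] + [p,q]. For instance
  ∂PQR = QR − PR + PQ,
  ∂QRS = RS − QS + QR.
This gives a 6×4 integer matrix of rank 3; reducing to Smith normal form yields diagonal entries (1,1,1).

Computing H_k = (kernel of ∂_k) / (image of ∂_{k+1}):

  H_0: rank C_0 − rank ∂_1 = 4 − 3 = 1, and the invariant factors of ∂_1 are all 1, so H_0 = Z.
  H_1: rank ker ∂_1 − rank ∂_2 = (6 − 3) − 3 = 0, and the invariant factors of ∂_2 are all 1, so H_1 = 0.
  H_2: rank ker ∂_2 − rank ∂_3 = (4 − 3) − 0 = 1, and there is no ∂_3, so H_2 = Z.

As a check, the Euler characteristic is 4 − 6 + 4 = 2, which agrees with 1 − 0 + 1 = 2.
(K is a triangulation of the 2-sphere S^2.)

Hence the Betti numbers are b_0 = 1, b_1 = 0, b_2 = 1.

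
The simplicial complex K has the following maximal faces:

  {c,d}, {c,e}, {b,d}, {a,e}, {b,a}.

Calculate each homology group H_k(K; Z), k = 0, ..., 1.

Take the total order a < b < c < d < e on the vertex set. Then K (dimension 1) consists of the simplices:

  0-simplices (5): a, b, c, d, e
  1-simplices (5): ab, ae, bd, cd, ce

Hence C_0 ≅ Z^5, C_1 ≅ Z^5.

The boundary map ∂_1: C_1 → C_0 maps an edge to its endpoints' difference, ∂[p,q] = q − p.
This gives a 5×5 integer matrix of rank 4; reducing to Smith normal form yields diagonal entries (1,1,1,1).

Now H_k = ker ∂_k / im ∂_{k+1}, so:

  H_0: rank C_0 − rank ∂_1 = 5 − 4 = 1, and the invariant factors of ∂_1 are all 1, so H_0 = Z.
  H_1: rank ker ∂_1 − rank ∂_2 = (5 − 4) − 0 = 1, and there is no ∂_2, so H_1 = Z.

H_0 ≅ Z,  H_1 ≅ Z.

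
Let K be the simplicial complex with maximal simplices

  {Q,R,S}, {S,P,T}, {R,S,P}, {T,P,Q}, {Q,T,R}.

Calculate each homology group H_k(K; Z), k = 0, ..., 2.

Fix the vertex order P < Q < R < S < T and write every simplex with vertices in increasing order. Then dim K = 2 and the simplices of K are:

  0-simplices (5): P, Q, R, S, T
  1-simplices (10): PQ, PR, PS, PT, QR, QS, QT, RS, RT, ST
  2-simplices (5): PQT, PRS, PST, QRS, QRT

so the chain groups are C_0 ≅ Z^5, C_1 ≅ Z^10, C_2 ≅ Z^5.

∂_1: C_1 → C_0 maps an edge to its endpoints' difference, ∂[p,q] = q − p. For instance
  ∂PS = S − P.
The resulting 5×10 matrix has rank 4, and its Smith normal form has invariant factors (1,1,1,1).

∂_2: C_2 → C_1 sends each 2-simplex [p,q,r] to [q,r] − [p,r] + [p,q]. For instance
  ∂QRT = RT − QT + QR,
  ∂PQT = QT − PT + PQ.
As a 10×5 matrix over Z this has rank 5, with invariant factors (1,1,1,1,1).

Reading off H_k = ker ∂_k / im ∂_{k+1}:

  H_0: rank C_0 − rank ∂_1 = 5 − 4 = 1, and the invariant factors of ∂_1 are all 1, so H_0 ≅ Z.
  H_1: rank ker ∂_1 − rank ∂_2 = (10 − 4) − 5 = 1, and the invariant factors of ∂_2 are all 1, so H_1 ≅ Z.
  H_2: rank ker ∂_2 − rank ∂_3 = (5 − 5) − 0 = 0, and there is no ∂_3, so H_2 ≅ 0.

As a check, the Euler characteristic is 5 − 10 + 5 = 0, which agrees with 1 − 1 + 0 = 0.

H_0 = Z,  H_1 = Z,  H_2 = 0.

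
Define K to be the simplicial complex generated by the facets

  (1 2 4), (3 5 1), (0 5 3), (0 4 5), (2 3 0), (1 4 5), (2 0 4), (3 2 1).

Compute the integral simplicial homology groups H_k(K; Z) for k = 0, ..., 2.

H_0 ≅ Z,  H_1 = 0,  H_2 ≅ Z.

Take the total order 0 < 1 < 2 < 3 < 4 < 5 on the vertex set. Then K (dimension 2) consists of the simplices:

  0-simplices (6): [0], [1], [2], [3], [4], [5]
  1-simplices (12): [0,2], [0,3], [0,4], [0,5], [1,2], [1,3], [1,4], [1,5], [2,3], [2,4], [3,5], [4,5]
  2-simplices (8): [0,2,3], [0,2,4], [0,3,5], [0,4,5], [1,2,3], [1,2,4], [1,3,5], [1,4,5]

Hence C_0 ≅ Z^6, C_1 ≅ Z^12, C_2 ≅ Z^8.

The boundary map ∂_1: C_1 → C_0 is given by ∂[p,q] = [q] − [p]. For instance
  ∂[2,3] = [3] − [2].
This gives a 6×12 integer matrix of rank 5; reducing to Smith normal form yields diagonal entries (1,1,1,1,1).

∂_2: C_2 → C_1 sends each 2-simplex [p,q,r] to [q,r] − [p,r] + [p,q]. For instance
  ∂[0,4,5] = [4,5] − [0,5] + [0,4],
  ∂[1,2,3] = [2,3] − [1,3] + [1,2].
As a 12×8 matrix over Z this has rank 7, with invariant factors (1,1,1,1,1,1,1).

Computing H_k = (kernel of ∂_k) / (image of ∂_{k+1}):

  H_0: rank C_0 − rank ∂_1 = 6 − 5 = 1, and the invariant factors of ∂_1 are all 1, so H_0 ≅ Z.
  H_1: rank ker ∂_1 − rank ∂_2 = (12 − 5) − 7 = 0, and the invariant factors of ∂_2 are all 1, so H_1 ≅ 0.
  H_2: rank ker ∂_2 − rank ∂_3 = (8 − 7) − 0 = 1, and there is no ∂_3, so H_2 ≅ Z.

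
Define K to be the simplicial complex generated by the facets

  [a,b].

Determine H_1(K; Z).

H_1 ≅ 0.

Order the vertices as a < b. Listing each simplex with vertices in this order, K has dimension 1 with simplices:

  0-simplices (2): a, b
  1-simplices (1): ab

giving chain groups C_0 ≅ Z^2, C_1 ≅ Z^1.

Boundary ∂_1: C_1 → C_0 is given by ∂[p,q] = [q] − [p]. For instance
  ∂ab = b − a.
The resulting 2×1 matrix has rank 1, and its Smith normal form has invariant factors (1).

Now H_k = ker ∂_k / im ∂_{k+1}, so:

  H_1: rank ker ∂_1 − rank ∂_2 = (1 − 1) − 0 = 0, and there is no ∂_2, so H_1 = 0.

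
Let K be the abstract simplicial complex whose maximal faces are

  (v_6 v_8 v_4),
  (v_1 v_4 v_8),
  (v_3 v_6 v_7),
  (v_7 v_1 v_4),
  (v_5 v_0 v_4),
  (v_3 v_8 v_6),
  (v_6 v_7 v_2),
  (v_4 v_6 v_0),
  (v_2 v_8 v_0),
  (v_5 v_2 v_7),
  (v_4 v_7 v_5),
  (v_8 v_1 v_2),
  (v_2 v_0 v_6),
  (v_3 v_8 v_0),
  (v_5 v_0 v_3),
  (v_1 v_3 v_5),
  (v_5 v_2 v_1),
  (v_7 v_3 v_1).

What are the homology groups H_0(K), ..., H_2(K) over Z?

H_0 ≅ Z,  H_1 ≅ Z × Z/2,  H_2 = 0.

Order the vertices as v_0 < v_1 < v_2 < v_3 < v_4 < v_5 < v_6 < v_7 < v_8. Listing each simplex with vertices in this order, K has dimension 2 with simplices:

  0-simplices (9): [v_0], [v_1], [v_2], [v_3], [v_4], [v_5], [v_6], [v_7], [v_8]
  1-simplices (27): (27 of them)
  2-simplices (18): (18 of them)

giving chain groups C_0 ≅ Z^9, C_1 ≅ Z^27, C_2 ≅ Z^18.

Boundary ∂_1: C_1 → C_0 sends each edge [p,q] (with p < q) to q − p. For instance
  ∂[v_1,v_4] = [v_4] − [v_1].
As a 9×27 matrix over Z this has rank 8, with invariant factors (1,1,1,1,1,1,1,1).

Boundary ∂_2: C_2 → C_1 acts by ∂[p,q,r] = [q,r] − [p,r] + [p,q]. For instance
  ∂[v_1,v_3,v_5] = [v_3,v_5] − [v_1,v_5] + [v_1,v_3],
  ∂[v_1,v_2,v_8] = [v_2,v_8] − [v_1,v_8] + [v_1,v_2].
This gives a 27×18 integer matrix of rank 18; reducing to Smith normal form yields diagonal entries (1,1,1,1,1,1,1,1,1,1,1,1,1,1,1,1,1,2).

From H_k ≅ ker(∂_k) / im(∂_{k+1}) we obtain:

  H_0: rank C_0 − rank ∂_1 = 9 − 8 = 1, and the invariant factors of ∂_1 are all 1, so H_0 ≅ Z.
  H_1: rank ker ∂_1 − rank ∂_2 = (27 − 8) − 18 = 1, and ∂_2 has invariant factor 2 > 1, so H_1 ≅ Z × Z/2.
  H_2: rank ker ∂_2 − rank ∂_3 = (18 − 18) − 0 = 0, and there is no ∂_3, so H_2 ≅ 0.

(K is a triangulation of the Klein bottle.)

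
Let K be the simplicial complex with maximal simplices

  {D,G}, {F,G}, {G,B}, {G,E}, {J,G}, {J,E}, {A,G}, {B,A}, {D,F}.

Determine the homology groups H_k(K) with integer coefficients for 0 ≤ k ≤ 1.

H_0 ≅ Z,  H_1 ≅ Z^3.

Take the total order A < B < D < E < F < G < J on the vertex set. Then K (dimension 1) consists of the simplices:

  0-simplices (7): A, B, D, E, F, G, J
  1-simplices (9): AB, AG, BG, DF, DG, EG, EJ, FG, GJ

giving chain groups C_0 ≅ Z^7, C_1 ≅ Z^9.

The boundary map ∂_1: C_1 → C_0 maps an edge to its endpoints' difference, ∂[p,q] = q − p. For instance
  ∂GJ = J − G.
The resulting 7×9 matrix has rank 6, and its Smith normal form has invariant factors (1,1,1,1,1,1).

Reading off H_k = ker ∂_k / im ∂_{k+1}:

  H_0: rank C_0 − rank ∂_1 = 7 − 6 = 1, and the invariant factors of ∂_1 are all 1, so H_0 = Z.
  H_1: rank ker ∂_1 − rank ∂_2 = (9 − 6) − 0 = 3, and there is no ∂_2, so H_1 = Z^3.

As a check, the Euler characteristic is 7 − 9 = -2, which agrees with 1 − 3 = -2.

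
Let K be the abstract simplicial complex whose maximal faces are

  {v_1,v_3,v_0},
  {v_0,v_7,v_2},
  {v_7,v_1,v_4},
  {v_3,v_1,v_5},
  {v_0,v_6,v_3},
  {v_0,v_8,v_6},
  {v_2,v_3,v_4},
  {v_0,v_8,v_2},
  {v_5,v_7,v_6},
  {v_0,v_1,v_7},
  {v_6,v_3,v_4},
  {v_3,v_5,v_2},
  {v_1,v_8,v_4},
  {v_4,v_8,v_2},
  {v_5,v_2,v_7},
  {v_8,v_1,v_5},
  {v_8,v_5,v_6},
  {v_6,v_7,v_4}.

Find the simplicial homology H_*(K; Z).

Take the total order v_0 < v_1 < v_2 < v_3 < v_4 < v_5 < v_6 < v_7 < v_8 on the vertex set. Then K (dimension 2) consists of the simplices:

  0-simplices (9): [v_0], [v_1], [v_2], [v_3], [v_4], [v_5], [v_6], [v_7], [v_8]
  1-simplices (27): (27 of them)
  2-simplices (18): (18 of them)

giving chain groups C_0 ≅ Z^9, C_1 ≅ Z^27, C_2 ≅ Z^18.

The boundary map ∂_1: C_1 → C_0 sends each edge [p,q] (with p < q) to q − p. For instance
  ∂[v_2,v_5] = [v_5] − [v_2].
This gives a 9×27 integer matrix of rank 8; reducing to Smith normal form yields diagonal entries (1,1,1,1,1,1,1,1).

∂_2: C_2 → C_1 maps a triangle to the signed sum of its edges. For instance
  ∂[v_2,v_4,v_8] = [v_4,v_8] − [v_2,v_8] + [v_2,v_4],
  ∂[v_1,v_3,v_5] = [v_3,v_5] − [v_1,v_5] + [v_1,v_3].
This gives a 27×18 integer matrix of rank 17; reducing to Smith normal form yields diagonal entries (1,1,1,1,1,1,1,1,1,1,1,1,1,1,1,1,1).

Reading off H_k = ker ∂_k / im ∂_{k+1}:

  H_0: rank C_0 − rank ∂_1 = 9 − 8 = 1, and the invariant factors of ∂_1 are all 1, so H_0 ≅ Z.
  H_1: rank ker ∂_1 − rank ∂_2 = (27 − 8) − 17 = 2, and the invariant factors of ∂_2 are all 1, so H_1 ≅ Z^2.
  H_2: rank ker ∂_2 − rank ∂_3 = (18 − 17) − 0 = 1, and there is no ∂_3, so H_2 ≅ Z.

H_0 ≅ Z,  H_1 ≅ Z^2,  H_2 ≅ Z.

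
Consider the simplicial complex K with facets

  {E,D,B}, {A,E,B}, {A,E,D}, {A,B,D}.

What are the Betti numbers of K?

b_0 = 1, b_1 = 0, b_2 = 1.

Fix the vertex order A < B < D < E and write every simplex with vertices in increasing order. Then dim K = 2 and the simplices of K are:

  0-simplices (4): A, B, D, E
  1-simplices (6): AB, AD, AE, BD, BE, DE
  2-simplices (4): ABD, ABE, ADE, BDE

giving chain groups C_0 ≅ Z^4, C_1 ≅ Z^6, C_2 ≅ Z^4.

∂_1: C_1 → C_0 is given by ∂[p,q] = [q] − [p].
As a 4×6 matrix over Z this has rank 3, with invariant factors (1,1,1).

The boundary map ∂_2: C_2 → C_1 acts by ∂[p,q,r] = [q,r] − [p,r] + [p,q]. For instance
  ∂ABE = BE − AE + AB,
  ∂ADE = DE − AE + AD.
The resulting 6×4 matrix has rank 3, and its Smith normal form has invariant factors (1,1,1).

From H_k ≅ ker(∂_k) / im(∂_{k+1}) we obtain:

  H_0: rank C_0 − rank ∂_1 = 4 − 3 = 1, and the invariant factors of ∂_1 are all 1, so H_0 ≅ Z.
  H_1: rank ker ∂_1 − rank ∂_2 = (6 − 3) − 3 = 0, and the invariant factors of ∂_2 are all 1, so H_1 ≅ 0.
  H_2: rank ker ∂_2 − rank ∂_3 = (4 − 3) − 0 = 1, and there is no ∂_3, so H_2 ≅ Z.

As a check, the Euler characteristic is 4 − 6 + 4 = 2, which agrees with 1 − 0 + 1 = 2.

Hence the Betti numbers are b_0 = 1, b_1 = 0, b_2 = 1.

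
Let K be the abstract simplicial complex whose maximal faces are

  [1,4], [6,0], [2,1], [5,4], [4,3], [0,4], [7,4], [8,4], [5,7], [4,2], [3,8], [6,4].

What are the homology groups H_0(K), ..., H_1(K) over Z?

H_0 ≅ Z,  H_1 ≅ Z^4.

We work with the vertex ordering 0 < 1 < 2 < 3 < 4 < 5 < 6 < 7 < 8. The simplices of K, each written with vertices in increasing order, are:

  0-simplices (9): [0], [1], [2], [3], [4], [5], [6], [7], [8]
  1-simplices (12): [0,4], [0,6], [1,2], [1,4], [2,4], [3,4], [3,8], [4,5], [4,6], [4,7], [4,8], [5,7]

so the chain groups are C_0 ≅ Z^9, C_1 ≅ Z^12.

The boundary map ∂_1: C_1 → C_0 maps an edge to its endpoints' difference, ∂[p,q] = q − p. For instance
  ∂[2,4] = [4] − [2].
The 9×12 boundary matrix has rank 8 and Smith normal form diag(1,1,1,1,1,1,1,1).

Computing H_k = (kernel of ∂_k) / (image of ∂_{k+1}):

  H_0: rank C_0 − rank ∂_1 = 9 − 8 = 1, and the invariant factors of ∂_1 are all 1, so H_0 = Z.
  H_1: rank ker ∂_1 − rank ∂_2 = (12 − 8) − 0 = 4, and there is no ∂_2, so H_1 = Z^4.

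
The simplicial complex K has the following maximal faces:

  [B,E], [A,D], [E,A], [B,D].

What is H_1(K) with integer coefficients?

H_1 ≅ Z.

K has 4 vertices, 4 edges.
rank ∂_1 = 3, rank ∂_2 = 0 ⇒ b_1 = 4 − 3 − 0 = 1. So H_1 = Z.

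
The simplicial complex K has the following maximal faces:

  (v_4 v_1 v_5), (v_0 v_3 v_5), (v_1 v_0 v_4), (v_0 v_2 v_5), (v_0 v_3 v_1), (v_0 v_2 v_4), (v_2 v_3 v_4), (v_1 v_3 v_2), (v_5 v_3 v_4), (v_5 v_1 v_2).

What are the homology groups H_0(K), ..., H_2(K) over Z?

Take the total order v_0 < v_1 < v_2 < v_3 < v_4 < v_5 on the vertex set. Then K (dimension 2) consists of the simplices:

  0-simplices (6): [v_0], [v_1], [v_2], [v_3], [v_4], [v_5]
  1-simplices (15): (15 of them)
  2-simplices (10): [v_0,v_1,v_3], [v_0,v_1,v_4], [v_0,v_2,v_4], [v_0,v_2,v_5], [v_0,v_3,v_5], [v_1,v_2,v_3], [v_1,v_2,v_5], [v_1,v_4,v_5], [v_2,v_3,v_4], [v_3,v_4,v_5]

so the chain groups are C_0 ≅ Z^6, C_1 ≅ Z^15, C_2 ≅ Z^10.

Boundary ∂_1: C_1 → C_0 is given by ∂[p,q] = [q] − [p].
This gives a 6×15 integer matrix of rank 5; reducing to Smith normal form yields diagonal entries (1,1,1,1,1).

Boundary ∂_2: C_2 → C_1 sends each 2-simplex [p,q,r] to [q,r] − [p,r] + [p,q]. For instance
  ∂[v_3,v_4,v_5] = [v_4,v_5] − [v_3,v_5] + [v_3,v_4],
  ∂[v_1,v_2,v_5] = [v_2,v_5] − [v_1,v_5] + [v_1,v_2].
The resulting 15×10 matrix has rank 10, and its Smith normal form has invariant factors (1,1,1,1,1,1,1,1,1,2).

Now H_k = ker ∂_k / im ∂_{k+1}, so:

  H_0: rank C_0 − rank ∂_1 = 6 − 5 = 1, and the invariant factors of ∂_1 are all 1, so H_0 = Z.
  H_1: rank ker ∂_1 − rank ∂_2 = (15 − 5) − 10 = 0, and ∂_2 has invariant factor 2 > 1, so H_1 = Z/2Z.
  H_2: rank ker ∂_2 − rank ∂_3 = (10 − 10) − 0 = 0, and there is no ∂_3, so H_2 = 0.

(K is a triangulation of the real projective plane RP^2.)

H_0 = Z,  H_1 = Z/2Z,  H_2 = 0.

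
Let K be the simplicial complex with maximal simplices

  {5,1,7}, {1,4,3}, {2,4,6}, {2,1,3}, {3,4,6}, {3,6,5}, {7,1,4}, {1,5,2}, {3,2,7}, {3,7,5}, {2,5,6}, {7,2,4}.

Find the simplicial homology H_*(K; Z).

Fix the vertex order 1 < 2 < 3 < 4 < 5 < 6 < 7 and write every simplex with vertices in increasing order. Then dim K = 2 and the simplices of K are:

  0-simplices (7): [1], [2], [3], [4], [5], [6], [7]
  1-simplices (18): [1,2], [1,3], [1,4], [1,5], [1,7], [2,3], [2,4], [2,5], [2,6], [2,7], [3,4], [3,5], [3,6], [3,7], [4,6], [4,7], [5,6], [5,7]
  2-simplices (12): [1,2,3], [1,2,5], [1,3,4], [1,4,7], [1,5,7], [2,3,7], [2,4,6], [2,4,7], [2,5,6], [3,4,6], [3,5,6], [3,5,7]

so the chain groups are C_0 ≅ Z^7, C_1 ≅ Z^18, C_2 ≅ Z^12.

∂_1: C_1 → C_0 maps an edge to its endpoints' difference, ∂[p,q] = q − p. For instance
  ∂[1,5] = [5] − [1].
As a 7×18 matrix over Z this has rank 6, with invariant factors (1,1,1,1,1,1).

The boundary map ∂_2: C_2 → C_1 maps a triangle to the signed sum of its edges. For instance
  ∂[2,4,6] = [4,6] − [2,6] + [2,4],
  ∂[3,5,7] = [5,7] − [3,7] + [3,5].
The resulting 18×12 matrix has rank 12, and its Smith normal form has invariant factors (1,1,1,1,1,1,1,1,1,1,1,2).

Now H_k = ker ∂_k / im ∂_{k+1}, so:

  H_0: rank C_0 − rank ∂_1 = 7 − 6 = 1, and the invariant factors of ∂_1 are all 1, so H_0 = Z.
  H_1: rank ker ∂_1 − rank ∂_2 = (18 − 6) − 12 = 0, and ∂_2 has invariant factor 2 > 1, so H_1 = Z/2.
  H_2: rank ker ∂_2 − rank ∂_3 = (12 − 12) − 0 = 0, and there is no ∂_3, so H_2 = 0.

H_0 ≅ Z,  H_1 ≅ Z/2,  H_2 = 0.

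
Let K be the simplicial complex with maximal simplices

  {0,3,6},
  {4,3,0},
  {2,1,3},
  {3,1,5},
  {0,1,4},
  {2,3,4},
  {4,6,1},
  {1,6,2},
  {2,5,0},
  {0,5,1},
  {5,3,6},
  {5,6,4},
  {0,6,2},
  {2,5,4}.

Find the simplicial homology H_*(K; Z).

We work with the vertex ordering 0 < 1 < 2 < 3 < 4 < 5 < 6. The simplices of K, each written with vertices in increasing order, are:

  0-simplices (7): [0], [1], [2], [3], [4], [5], [6]
  1-simplices (21): [0,1], [0,2], [0,3], [0,4], [0,5], [0,6], [1,2], [1,3], [1,4], [1,5], [1,6], [2,3], [2,4], [2,5], [2,6], [3,4], [3,5], [3,6], [4,5], [4,6], [5,6]
  2-simplices (14): [0,1,4], [0,1,5], [0,2,5], [0,2,6], [0,3,4], [0,3,6], [1,2,3], [1,2,6], [1,3,5], [1,4,6], [2,3,4], [2,4,5], [3,5,6], [4,5,6]

so the chain groups are C_0 ≅ Z^7, C_1 ≅ Z^21, C_2 ≅ Z^14.

∂_1: C_1 → C_0 maps an edge to its endpoints' difference, ∂[p,q] = q − p. For instance
  ∂[0,4] = [4] − [0].
The 7×21 boundary matrix has rank 6 and Smith normal form diag(1,1,1,1,1,1).

Boundary ∂_2: C_2 → C_1 maps a triangle to the signed sum of its edges. For instance
  ∂[4,5,6] = [5,6] − [4,6] + [4,5],
  ∂[2,4,5] = [4,5] − [2,5] + [2,4].
This gives a 21×14 integer matrix of rank 13; reducing to Smith normal form yields diagonal entries (1,1,1,1,1,1,1,1,1,1,1,1,1).

Reading off H_k = ker ∂_k / im ∂_{k+1}:

  H_0: rank C_0 − rank ∂_1 = 7 − 6 = 1, and the invariant factors of ∂_1 are all 1, so H_0 ≅ Z.
  H_1: rank ker ∂_1 − rank ∂_2 = (21 − 6) − 13 = 2, and the invariant factors of ∂_2 are all 1, so H_1 ≅ Z^2.
  H_2: rank ker ∂_2 − rank ∂_3 = (14 − 13) − 0 = 1, and there is no ∂_3, so H_2 ≅ Z.

As a check, the Euler characteristic is 7 − 21 + 14 = 0, which agrees with 1 − 2 + 1 = 0.

H_0 = Z,  H_1 = Z^2,  H_2 = Z.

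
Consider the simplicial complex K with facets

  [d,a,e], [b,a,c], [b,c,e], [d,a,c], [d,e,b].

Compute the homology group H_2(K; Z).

Take the total order a < b < c < d < e on the vertex set. Then K (dimension 2) consists of the simplices:

  0-simplices (5): a, b, c, d, e
  1-simplices (10): ab, ac, ad, ae, bc, bd, be, cd, ce, de
  2-simplices (5): abc, acd, ade, bce, bde

giving chain groups C_0 ≅ Z^5, C_1 ≅ Z^10, C_2 ≅ Z^5.

Boundary ∂_1: C_1 → C_0 maps an edge to its endpoints' difference, ∂[p,q] = q − p.
The 5×10 boundary matrix has rank 4 and Smith normal form diag(1,1,1,1).

∂_2: C_2 → C_1 acts by ∂[p,q,r] = [q,r] − [p,r] + [p,q]. For instance
  ∂abc = bc − ac + ab,
  ∂bce = ce − be + bc.
As a 10×5 matrix over Z this has rank 5, with invariant factors (1,1,1,1,1).

Computing H_k = (kernel of ∂_k) / (image of ∂_{k+1}):

  H_2: rank ker ∂_2 − rank ∂_3 = (5 − 5) − 0 = 0, and there is no ∂_3, so H_2 = 0.

H_2 = 0.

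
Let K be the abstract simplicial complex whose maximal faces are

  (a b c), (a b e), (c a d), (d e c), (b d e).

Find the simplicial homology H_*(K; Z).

Fix the vertex order a < b < c < d < e and write every simplex with vertices in increasing order. Then dim K = 2 and the simplices of K are:

  0-simplices (5): a, b, c, d, e
  1-simplices (10): ab, ac, ad, ae, bc, bd, be, cd, ce, de
  2-simplices (5): abc, abe, acd, bde, cde

giving chain groups C_0 ≅ Z^5, C_1 ≅ Z^10, C_2 ≅ Z^5.

∂_1: C_1 → C_0 maps an edge to its endpoints' difference, ∂[p,q] = q − p. For instance
  ∂ce = e − c.
The resulting 5×10 matrix has rank 4, and its Smith normal form has invariant factors (1,1,1,1).

∂_2: C_2 → C_1 acts by ∂[p,q,r] = [q,r] − [p,r] + [p,q]. For instance
  ∂bde = de − be + bd,
  ∂abe = be − ae + ab.
As a 10×5 matrix over Z this has rank 5, with invariant factors (1,1,1,1,1).

From H_k ≅ ker(∂_k) / im(∂_{k+1}) we obtain:

  H_0: rank C_0 − rank ∂_1 = 5 − 4 = 1, and the invariant factors of ∂_1 are all 1, so H_0 = Z.
  H_1: rank ker ∂_1 − rank ∂_2 = (10 − 4) − 5 = 1, and the invariant factors of ∂_2 are all 1, so H_1 = Z.
  H_2: rank ker ∂_2 − rank ∂_3 = (5 − 5) − 0 = 0, and there is no ∂_3, so H_2 = 0.

As a check, the Euler characteristic is 5 − 10 + 5 = 0, which agrees with 1 − 1 + 0 = 0.

H_0 ≅ Z,  H_1 ≅ Z,  H_2 = 0.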